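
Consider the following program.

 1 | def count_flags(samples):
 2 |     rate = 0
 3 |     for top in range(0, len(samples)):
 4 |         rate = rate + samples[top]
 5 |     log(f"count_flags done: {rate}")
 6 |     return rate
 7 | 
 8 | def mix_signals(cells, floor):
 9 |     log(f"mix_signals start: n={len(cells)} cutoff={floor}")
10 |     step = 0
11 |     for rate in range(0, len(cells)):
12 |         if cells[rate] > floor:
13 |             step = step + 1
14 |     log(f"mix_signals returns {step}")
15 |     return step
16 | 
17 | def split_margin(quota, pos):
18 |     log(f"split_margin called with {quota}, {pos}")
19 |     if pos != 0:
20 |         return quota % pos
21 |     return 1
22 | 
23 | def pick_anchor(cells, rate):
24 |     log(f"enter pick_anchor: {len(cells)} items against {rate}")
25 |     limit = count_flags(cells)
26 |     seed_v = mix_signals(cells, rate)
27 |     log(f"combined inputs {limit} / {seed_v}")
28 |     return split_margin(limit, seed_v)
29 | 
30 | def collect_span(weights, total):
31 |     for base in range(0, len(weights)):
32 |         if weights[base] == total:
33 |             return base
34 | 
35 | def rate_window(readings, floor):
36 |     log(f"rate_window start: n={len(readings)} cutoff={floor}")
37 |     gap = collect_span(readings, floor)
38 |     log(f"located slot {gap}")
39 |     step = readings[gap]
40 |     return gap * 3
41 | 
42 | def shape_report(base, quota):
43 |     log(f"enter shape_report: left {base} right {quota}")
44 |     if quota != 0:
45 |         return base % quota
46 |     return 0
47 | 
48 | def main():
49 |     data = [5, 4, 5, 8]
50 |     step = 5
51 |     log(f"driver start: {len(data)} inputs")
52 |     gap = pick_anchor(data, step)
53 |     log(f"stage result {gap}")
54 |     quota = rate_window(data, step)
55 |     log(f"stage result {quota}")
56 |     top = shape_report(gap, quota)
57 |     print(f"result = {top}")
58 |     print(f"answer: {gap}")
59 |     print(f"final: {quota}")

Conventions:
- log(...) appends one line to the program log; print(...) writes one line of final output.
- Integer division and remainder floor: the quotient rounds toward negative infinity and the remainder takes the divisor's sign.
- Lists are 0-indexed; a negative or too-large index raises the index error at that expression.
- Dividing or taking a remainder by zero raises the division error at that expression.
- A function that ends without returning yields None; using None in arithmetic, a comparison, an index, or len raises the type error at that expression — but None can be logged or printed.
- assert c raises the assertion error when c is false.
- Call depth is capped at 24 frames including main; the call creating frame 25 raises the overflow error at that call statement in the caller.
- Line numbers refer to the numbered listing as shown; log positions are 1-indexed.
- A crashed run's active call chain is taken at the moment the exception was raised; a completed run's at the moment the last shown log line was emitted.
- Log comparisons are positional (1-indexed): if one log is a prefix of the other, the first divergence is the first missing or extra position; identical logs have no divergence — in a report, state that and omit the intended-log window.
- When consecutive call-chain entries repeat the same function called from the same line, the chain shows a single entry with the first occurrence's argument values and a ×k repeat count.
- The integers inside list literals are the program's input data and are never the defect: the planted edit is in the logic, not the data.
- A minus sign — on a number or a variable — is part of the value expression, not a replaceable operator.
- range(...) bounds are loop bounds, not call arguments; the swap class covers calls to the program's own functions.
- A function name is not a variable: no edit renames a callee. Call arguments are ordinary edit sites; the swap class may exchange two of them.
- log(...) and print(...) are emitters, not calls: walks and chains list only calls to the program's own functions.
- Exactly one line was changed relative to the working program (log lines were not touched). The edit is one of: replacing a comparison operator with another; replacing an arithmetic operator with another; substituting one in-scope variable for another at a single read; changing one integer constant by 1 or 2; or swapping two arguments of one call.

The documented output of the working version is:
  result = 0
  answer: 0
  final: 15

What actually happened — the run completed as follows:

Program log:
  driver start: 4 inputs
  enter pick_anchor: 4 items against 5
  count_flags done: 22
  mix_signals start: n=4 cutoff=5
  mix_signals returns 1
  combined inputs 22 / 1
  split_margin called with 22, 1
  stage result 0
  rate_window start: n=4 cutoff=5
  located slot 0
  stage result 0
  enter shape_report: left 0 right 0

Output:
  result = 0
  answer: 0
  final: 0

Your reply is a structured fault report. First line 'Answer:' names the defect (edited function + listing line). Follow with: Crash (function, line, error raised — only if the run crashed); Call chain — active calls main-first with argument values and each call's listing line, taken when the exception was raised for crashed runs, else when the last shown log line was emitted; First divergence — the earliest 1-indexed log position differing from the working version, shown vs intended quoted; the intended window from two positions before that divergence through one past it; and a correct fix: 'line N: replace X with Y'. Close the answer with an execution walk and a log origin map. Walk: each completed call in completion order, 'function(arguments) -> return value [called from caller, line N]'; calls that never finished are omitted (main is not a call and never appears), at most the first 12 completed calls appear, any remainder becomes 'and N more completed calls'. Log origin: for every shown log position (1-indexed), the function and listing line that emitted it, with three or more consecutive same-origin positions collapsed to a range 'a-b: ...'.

Answer: the defect is in rate_window at line 40.
Key fact: Log line 11 is where behavior first shows: 'stage result 0' appears instead of 'stage result 15'.
Call chain: main -> shape_report(0, 0) (called at line 56).
First divergence: position 11 — the shown line 'stage result 0' should read 'stage result 15'.
Intended log window:
  9: rate_window start: n=4 cutoff=5
  10: located slot 0
  11: stage result 15
  12: enter shape_report: left 0 right 15
Execution walk:
  count_flags([5, 4, 5, 8]) -> 22  [called from pick_anchor, line 25]
  mix_signals([5, 4, 5, 8], 5) -> 1  [called from pick_anchor, line 26]
  split_margin(22, 1) -> 0  [called from pick_anchor, line 28]
  pick_anchor([5, 4, 5, 8], 5) -> 0  [called from main, line 52]
  collect_span([5, 4, 5, 8], 5) -> 0  [called from rate_window, line 37]
  rate_window([5, 4, 5, 8], 5) -> 0  [called from main, line 54]
  shape_report(0, 0) -> 0  [called from main, line 56]
Origin of each log line:
  1: logged in main at line 51
  2: logged in pick_anchor at line 24
  3: logged in count_flags at line 5
  4: logged in mix_signals at line 9
  5: logged in mix_signals at line 14
  6: logged in pick_anchor at line 27
  7: logged in split_margin at line 18
  8: logged in main at line 53
  9: logged in rate_window at line 36
  10: logged in rate_window at line 38
  11: logged in main at line 55
  12: logged in shape_report at line 43
A correct fix: line 40: replace `gap` with `step`.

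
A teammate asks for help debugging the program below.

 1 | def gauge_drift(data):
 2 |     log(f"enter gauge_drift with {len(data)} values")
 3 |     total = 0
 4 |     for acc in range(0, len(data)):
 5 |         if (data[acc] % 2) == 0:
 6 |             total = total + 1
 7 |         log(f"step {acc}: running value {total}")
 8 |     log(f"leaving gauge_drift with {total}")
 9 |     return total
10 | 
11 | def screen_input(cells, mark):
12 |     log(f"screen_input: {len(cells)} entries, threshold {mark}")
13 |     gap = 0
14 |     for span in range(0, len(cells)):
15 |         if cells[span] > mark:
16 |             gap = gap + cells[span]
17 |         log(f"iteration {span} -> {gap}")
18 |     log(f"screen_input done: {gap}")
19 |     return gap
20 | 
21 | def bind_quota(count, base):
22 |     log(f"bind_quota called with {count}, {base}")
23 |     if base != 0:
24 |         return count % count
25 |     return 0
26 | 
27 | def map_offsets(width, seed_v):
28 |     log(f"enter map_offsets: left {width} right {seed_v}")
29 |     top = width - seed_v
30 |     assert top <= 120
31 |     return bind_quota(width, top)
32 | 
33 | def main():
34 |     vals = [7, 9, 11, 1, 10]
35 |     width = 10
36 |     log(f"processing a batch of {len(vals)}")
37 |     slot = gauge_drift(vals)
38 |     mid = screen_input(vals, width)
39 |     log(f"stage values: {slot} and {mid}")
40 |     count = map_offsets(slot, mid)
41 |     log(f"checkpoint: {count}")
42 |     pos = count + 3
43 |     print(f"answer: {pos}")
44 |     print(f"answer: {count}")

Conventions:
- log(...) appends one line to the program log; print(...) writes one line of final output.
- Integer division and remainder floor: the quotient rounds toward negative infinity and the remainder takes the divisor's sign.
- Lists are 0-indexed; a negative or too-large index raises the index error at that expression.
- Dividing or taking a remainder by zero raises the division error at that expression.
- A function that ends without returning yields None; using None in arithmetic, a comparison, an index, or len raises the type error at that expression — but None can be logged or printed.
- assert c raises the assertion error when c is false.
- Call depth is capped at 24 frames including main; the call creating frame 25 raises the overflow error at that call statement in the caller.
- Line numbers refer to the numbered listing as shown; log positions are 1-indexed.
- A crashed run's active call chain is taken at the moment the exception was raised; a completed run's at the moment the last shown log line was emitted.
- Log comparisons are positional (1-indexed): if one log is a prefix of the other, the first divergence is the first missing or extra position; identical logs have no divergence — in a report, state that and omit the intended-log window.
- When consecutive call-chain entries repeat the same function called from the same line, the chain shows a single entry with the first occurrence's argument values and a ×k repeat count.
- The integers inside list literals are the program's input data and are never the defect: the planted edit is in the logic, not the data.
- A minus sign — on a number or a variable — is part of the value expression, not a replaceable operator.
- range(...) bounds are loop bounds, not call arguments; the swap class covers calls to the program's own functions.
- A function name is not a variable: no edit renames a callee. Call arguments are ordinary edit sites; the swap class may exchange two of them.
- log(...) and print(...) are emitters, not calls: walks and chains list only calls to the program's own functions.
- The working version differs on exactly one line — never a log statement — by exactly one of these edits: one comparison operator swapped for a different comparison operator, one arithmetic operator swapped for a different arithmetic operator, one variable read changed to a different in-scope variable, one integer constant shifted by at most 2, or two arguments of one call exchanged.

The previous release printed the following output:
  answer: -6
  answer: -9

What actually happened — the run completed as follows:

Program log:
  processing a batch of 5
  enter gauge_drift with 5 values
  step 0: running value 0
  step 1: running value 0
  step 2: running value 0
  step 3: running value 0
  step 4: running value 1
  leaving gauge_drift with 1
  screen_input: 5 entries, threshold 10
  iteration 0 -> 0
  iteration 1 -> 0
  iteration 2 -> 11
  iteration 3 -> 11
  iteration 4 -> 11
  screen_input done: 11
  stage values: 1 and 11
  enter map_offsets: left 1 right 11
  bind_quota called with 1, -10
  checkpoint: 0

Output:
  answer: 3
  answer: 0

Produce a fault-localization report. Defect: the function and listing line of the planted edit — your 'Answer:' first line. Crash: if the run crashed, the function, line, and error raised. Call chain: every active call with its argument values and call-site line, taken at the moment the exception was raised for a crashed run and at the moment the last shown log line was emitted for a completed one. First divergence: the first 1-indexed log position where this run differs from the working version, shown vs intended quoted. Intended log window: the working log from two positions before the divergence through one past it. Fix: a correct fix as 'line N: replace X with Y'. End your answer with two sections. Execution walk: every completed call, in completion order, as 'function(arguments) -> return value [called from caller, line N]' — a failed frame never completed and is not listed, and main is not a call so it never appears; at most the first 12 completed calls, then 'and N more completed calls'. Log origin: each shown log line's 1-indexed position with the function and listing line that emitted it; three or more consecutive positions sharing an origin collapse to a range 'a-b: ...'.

Answer: the defect is in bind_quota at line 24.
The tell: Position 19 is the first bad log line: 'checkpoint: 0' should read 'checkpoint: -9'.
Call chain: main.
First divergence: position 19; shown 'checkpoint: 0' vs intended 'checkpoint: -9'.
Intended log window:
  17: enter map_offsets: left 1 right 11
  18: bind_quota called with 1, -10
  19: checkpoint: -9
Execution walk:
  gauge_drift([7, 9, 11, 1, 10]) -> 1  [called from main, line 37]
  screen_input([7, 9, 11, 1, 10], 10) -> 11  [called from main, line 38]
  bind_quota(1, -10) -> 0  [called from map_offsets, line 31]
  map_offsets(1, 11) -> 0  [called from main, line 40]
Log origins:
  1 — main, line 36
  2 — gauge_drift, line 2
  3-7 — gauge_drift, line 7
  8 — gauge_drift, line 8
  9 — screen_input, line 12
  10-14 — screen_input, line 17
  15 — screen_input, line 18
  16 — main, line 39
  17 — map_offsets, line 28
  18 — bind_quota, line 22
  19 — main, line 41
A correct fix: line 24: replace `count % count` with `count % base`.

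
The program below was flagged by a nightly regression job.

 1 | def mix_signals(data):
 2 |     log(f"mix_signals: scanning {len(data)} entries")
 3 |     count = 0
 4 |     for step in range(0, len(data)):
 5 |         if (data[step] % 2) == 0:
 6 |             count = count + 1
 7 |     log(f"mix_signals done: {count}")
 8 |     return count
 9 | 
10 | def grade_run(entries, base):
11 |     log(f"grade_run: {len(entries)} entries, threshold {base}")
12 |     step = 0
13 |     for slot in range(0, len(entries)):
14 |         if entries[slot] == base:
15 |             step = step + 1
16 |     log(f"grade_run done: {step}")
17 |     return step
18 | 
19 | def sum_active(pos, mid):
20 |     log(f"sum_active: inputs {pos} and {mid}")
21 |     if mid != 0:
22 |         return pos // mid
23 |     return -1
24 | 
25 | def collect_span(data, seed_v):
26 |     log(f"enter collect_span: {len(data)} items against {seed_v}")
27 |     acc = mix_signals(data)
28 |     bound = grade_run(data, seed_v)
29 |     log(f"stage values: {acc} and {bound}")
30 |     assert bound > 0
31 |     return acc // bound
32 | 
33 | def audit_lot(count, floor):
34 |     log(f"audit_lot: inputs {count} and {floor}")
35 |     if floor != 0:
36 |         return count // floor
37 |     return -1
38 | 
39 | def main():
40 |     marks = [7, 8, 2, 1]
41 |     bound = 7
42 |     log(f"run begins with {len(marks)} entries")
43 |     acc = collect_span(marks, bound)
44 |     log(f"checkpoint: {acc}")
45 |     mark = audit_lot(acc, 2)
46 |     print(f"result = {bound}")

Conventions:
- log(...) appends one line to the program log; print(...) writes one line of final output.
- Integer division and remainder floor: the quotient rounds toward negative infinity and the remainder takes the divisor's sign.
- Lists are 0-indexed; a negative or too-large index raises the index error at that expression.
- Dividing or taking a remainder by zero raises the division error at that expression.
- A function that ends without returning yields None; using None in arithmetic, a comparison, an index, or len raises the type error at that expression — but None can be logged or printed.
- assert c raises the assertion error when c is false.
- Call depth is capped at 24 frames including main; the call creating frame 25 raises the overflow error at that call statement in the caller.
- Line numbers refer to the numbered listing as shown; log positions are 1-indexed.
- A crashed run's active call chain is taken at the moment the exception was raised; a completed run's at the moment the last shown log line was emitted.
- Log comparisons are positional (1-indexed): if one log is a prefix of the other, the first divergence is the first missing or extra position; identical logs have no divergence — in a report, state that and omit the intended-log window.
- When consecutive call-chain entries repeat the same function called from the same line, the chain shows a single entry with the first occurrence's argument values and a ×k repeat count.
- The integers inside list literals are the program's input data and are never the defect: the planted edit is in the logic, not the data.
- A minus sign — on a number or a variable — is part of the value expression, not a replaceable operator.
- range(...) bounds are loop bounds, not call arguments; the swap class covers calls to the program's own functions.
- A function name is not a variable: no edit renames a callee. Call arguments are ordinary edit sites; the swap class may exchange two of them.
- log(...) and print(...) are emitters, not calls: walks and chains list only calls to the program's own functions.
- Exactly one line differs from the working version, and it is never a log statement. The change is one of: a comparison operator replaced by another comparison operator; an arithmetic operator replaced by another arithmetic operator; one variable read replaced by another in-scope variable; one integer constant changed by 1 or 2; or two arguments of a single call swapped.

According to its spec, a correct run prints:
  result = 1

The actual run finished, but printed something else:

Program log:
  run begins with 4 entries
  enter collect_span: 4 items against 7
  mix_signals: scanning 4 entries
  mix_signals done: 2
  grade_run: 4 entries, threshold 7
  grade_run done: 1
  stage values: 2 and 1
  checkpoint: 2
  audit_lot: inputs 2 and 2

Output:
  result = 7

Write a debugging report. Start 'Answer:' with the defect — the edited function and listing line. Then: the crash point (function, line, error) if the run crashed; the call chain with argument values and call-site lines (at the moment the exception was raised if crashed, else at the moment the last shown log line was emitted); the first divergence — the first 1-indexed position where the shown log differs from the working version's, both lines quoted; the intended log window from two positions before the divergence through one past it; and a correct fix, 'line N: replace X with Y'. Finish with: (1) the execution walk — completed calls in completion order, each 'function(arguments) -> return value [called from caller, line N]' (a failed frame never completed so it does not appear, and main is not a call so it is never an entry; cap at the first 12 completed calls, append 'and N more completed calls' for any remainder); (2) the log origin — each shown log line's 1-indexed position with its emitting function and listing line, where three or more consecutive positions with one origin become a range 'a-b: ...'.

Answer: the defect is in main at line 46.
Core observation: Log streams are identical — the defect surfaces only in the printed output.
Call chain: main -> audit_lot(2, 2) (called at line 45).
First divergence: none — the logs agree in full.
Execution walk:
  mix_signals([7, 8, 2, 1]) -> 2  [called from collect_span, line 27]
  grade_run([7, 8, 2, 1], 7) -> 1  [called from collect_span, line 28]
  collect_span([7, 8, 2, 1], 7) -> 2  [called from main, line 43]
  audit_lot(2, 2) -> 1  [called from main, line 45]
Log line origins:
  1: emitted by main (line 42)
  2: emitted by collect_span (line 26)
  3: emitted by mix_signals (line 2)
  4: emitted by mix_signals (line 7)
  5: emitted by grade_run (line 11)
  6: emitted by grade_run (line 16)
  7: emitted by collect_span (line 29)
  8: emitted by main (line 44)
  9: emitted by audit_lot (line 34)
A correct fix: line 46: replace `bound` with `mark`.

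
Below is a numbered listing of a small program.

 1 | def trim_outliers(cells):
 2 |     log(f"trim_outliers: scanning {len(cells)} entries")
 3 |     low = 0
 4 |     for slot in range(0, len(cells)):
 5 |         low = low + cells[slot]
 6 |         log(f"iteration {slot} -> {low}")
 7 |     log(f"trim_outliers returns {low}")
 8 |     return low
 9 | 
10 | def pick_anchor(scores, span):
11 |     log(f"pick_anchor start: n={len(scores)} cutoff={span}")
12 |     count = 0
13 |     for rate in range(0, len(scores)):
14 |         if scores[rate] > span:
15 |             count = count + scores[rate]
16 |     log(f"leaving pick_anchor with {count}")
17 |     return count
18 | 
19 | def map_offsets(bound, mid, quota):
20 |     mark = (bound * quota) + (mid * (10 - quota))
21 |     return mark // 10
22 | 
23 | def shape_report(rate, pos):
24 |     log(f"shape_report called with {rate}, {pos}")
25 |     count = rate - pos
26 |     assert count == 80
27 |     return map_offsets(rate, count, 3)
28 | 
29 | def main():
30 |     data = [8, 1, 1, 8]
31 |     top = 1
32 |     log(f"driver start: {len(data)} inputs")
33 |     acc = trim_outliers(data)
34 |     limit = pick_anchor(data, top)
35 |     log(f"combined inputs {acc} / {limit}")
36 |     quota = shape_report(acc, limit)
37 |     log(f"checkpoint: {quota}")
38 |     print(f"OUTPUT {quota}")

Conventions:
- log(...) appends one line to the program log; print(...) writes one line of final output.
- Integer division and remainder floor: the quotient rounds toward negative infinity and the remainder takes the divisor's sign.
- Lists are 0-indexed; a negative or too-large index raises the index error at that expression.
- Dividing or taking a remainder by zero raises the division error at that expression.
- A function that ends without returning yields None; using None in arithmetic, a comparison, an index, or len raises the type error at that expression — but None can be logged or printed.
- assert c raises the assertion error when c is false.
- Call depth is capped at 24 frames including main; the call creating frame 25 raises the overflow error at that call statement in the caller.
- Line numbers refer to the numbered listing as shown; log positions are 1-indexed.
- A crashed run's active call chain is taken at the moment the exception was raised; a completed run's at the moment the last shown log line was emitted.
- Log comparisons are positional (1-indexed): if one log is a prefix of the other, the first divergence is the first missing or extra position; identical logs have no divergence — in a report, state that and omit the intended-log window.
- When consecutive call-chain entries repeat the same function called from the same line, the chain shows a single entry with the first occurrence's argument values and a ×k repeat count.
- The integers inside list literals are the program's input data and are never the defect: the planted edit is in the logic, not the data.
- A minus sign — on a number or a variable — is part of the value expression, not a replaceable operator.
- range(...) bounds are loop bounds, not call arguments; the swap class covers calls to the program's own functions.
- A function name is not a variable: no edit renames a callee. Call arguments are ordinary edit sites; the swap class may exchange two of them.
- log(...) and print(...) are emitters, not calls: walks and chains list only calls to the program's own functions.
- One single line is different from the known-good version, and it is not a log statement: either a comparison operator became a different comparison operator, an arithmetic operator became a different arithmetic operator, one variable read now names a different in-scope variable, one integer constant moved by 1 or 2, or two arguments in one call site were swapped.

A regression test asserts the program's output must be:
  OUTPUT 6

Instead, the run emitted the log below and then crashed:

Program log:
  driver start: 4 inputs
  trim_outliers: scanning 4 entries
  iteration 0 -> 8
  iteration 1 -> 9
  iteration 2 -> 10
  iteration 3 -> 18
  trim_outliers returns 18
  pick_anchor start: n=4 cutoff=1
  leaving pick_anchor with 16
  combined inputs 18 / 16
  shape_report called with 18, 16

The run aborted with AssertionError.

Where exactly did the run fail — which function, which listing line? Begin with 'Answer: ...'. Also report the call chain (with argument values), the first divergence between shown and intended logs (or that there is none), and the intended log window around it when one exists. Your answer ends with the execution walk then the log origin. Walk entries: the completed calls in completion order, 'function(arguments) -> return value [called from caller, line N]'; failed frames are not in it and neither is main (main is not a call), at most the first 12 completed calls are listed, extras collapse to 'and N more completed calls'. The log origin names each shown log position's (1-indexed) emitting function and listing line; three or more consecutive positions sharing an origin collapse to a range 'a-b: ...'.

Answer: the error was raised in shape_report, line 26.
Key fact: The faulty run's log stops after 11 lines; the working version's next line would be 'checkpoint: 6'.
Call chain: main -> shape_report(18, 16) (called at line 36).
First divergence: position 12 — after 11 matching lines the faulty run goes silent; intended next line 'checkpoint: 6'.
Intended log window:
  10: combined inputs 18 / 16
  11: shape_report called with 18, 16
  12: checkpoint: 6
Execution walk:
  trim_outliers([8, 1, 1, 8]) -> 18  [called from main, line 33]
  pick_anchor([8, 1, 1, 8], 1) -> 16  [called from main, line 34]
Log origins:
  1: from main, line 32
  2: from trim_outliers, line 2
  3-6: from trim_outliers, line 6
  7: from trim_outliers, line 7
  8: from pick_anchor, line 11
  9: from pick_anchor, line 16
  10: from main, line 35
  11: from shape_report, line 24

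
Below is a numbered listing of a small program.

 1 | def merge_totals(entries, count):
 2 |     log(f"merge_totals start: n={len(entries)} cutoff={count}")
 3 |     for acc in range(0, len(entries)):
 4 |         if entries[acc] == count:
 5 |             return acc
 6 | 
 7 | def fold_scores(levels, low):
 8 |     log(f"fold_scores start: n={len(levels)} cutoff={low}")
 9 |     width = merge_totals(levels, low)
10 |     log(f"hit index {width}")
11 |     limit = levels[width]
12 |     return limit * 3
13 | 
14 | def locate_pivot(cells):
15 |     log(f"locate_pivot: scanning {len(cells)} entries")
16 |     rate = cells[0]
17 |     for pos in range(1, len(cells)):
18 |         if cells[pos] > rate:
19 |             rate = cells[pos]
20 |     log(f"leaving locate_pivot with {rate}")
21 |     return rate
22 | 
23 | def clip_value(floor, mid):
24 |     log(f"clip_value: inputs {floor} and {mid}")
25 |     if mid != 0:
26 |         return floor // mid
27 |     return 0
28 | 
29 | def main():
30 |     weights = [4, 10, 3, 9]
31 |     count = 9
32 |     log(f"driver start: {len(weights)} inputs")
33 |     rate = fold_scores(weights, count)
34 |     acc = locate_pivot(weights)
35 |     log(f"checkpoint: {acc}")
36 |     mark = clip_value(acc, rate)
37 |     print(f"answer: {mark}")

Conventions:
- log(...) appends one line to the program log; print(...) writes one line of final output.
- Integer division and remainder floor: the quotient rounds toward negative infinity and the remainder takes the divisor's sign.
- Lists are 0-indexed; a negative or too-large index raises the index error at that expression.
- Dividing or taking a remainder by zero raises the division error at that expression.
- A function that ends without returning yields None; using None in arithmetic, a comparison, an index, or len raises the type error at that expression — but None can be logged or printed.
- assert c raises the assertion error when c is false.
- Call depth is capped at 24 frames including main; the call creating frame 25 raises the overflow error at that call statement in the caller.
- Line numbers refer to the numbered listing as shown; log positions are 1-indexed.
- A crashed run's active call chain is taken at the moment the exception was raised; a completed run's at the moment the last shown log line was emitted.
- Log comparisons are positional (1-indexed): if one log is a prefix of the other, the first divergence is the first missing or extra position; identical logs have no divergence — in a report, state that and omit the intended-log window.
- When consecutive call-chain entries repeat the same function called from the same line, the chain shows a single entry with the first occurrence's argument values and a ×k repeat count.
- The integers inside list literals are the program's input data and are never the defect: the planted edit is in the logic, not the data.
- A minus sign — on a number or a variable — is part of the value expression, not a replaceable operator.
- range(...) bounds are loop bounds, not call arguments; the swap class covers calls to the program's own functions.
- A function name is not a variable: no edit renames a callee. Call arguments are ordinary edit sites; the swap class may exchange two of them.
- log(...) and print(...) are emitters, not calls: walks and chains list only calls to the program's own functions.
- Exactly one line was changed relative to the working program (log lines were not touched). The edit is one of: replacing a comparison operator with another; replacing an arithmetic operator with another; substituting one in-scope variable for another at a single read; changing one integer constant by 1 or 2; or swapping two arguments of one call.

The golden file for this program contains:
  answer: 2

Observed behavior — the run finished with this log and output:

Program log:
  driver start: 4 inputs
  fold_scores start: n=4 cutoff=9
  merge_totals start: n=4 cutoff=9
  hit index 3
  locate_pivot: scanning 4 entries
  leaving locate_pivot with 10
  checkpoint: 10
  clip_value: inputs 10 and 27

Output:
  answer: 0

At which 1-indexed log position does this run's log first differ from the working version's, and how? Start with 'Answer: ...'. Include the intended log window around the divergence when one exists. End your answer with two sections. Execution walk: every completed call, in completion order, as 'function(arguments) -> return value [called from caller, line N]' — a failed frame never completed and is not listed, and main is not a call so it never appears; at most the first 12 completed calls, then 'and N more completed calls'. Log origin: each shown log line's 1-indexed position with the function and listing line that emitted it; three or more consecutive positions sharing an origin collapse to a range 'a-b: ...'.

Answer: position 8 — shown 'clip_value: inputs 10 and 27', intended 'clip_value: inputs 27 and 10'.
Intended log window:
  6: leaving locate_pivot with 10
  7: checkpoint: 10
  8: clip_value: inputs 27 and 10
Execution walk:
  merge_totals([4, 10, 3, 9], 9) -> 3  [called from fold_scores, line 9]
  fold_scores([4, 10, 3, 9], 9) -> 27  [called from main, line 33]
  locate_pivot([4, 10, 3, 9]) -> 10  [called from main, line 34]
  clip_value(10, 27) -> 0  [called from main, line 36]
Log origin:
  1: emitted by main (line 32)
  2: emitted by fold_scores (line 8)
  3: emitted by merge_totals (line 2)
  4: emitted by fold_scores (line 10)
  5: emitted by locate_pivot (line 15)
  6: emitted by locate_pivot (line 20)
  7: emitted by main (line 35)
  8: emitted by clip_value (line 24)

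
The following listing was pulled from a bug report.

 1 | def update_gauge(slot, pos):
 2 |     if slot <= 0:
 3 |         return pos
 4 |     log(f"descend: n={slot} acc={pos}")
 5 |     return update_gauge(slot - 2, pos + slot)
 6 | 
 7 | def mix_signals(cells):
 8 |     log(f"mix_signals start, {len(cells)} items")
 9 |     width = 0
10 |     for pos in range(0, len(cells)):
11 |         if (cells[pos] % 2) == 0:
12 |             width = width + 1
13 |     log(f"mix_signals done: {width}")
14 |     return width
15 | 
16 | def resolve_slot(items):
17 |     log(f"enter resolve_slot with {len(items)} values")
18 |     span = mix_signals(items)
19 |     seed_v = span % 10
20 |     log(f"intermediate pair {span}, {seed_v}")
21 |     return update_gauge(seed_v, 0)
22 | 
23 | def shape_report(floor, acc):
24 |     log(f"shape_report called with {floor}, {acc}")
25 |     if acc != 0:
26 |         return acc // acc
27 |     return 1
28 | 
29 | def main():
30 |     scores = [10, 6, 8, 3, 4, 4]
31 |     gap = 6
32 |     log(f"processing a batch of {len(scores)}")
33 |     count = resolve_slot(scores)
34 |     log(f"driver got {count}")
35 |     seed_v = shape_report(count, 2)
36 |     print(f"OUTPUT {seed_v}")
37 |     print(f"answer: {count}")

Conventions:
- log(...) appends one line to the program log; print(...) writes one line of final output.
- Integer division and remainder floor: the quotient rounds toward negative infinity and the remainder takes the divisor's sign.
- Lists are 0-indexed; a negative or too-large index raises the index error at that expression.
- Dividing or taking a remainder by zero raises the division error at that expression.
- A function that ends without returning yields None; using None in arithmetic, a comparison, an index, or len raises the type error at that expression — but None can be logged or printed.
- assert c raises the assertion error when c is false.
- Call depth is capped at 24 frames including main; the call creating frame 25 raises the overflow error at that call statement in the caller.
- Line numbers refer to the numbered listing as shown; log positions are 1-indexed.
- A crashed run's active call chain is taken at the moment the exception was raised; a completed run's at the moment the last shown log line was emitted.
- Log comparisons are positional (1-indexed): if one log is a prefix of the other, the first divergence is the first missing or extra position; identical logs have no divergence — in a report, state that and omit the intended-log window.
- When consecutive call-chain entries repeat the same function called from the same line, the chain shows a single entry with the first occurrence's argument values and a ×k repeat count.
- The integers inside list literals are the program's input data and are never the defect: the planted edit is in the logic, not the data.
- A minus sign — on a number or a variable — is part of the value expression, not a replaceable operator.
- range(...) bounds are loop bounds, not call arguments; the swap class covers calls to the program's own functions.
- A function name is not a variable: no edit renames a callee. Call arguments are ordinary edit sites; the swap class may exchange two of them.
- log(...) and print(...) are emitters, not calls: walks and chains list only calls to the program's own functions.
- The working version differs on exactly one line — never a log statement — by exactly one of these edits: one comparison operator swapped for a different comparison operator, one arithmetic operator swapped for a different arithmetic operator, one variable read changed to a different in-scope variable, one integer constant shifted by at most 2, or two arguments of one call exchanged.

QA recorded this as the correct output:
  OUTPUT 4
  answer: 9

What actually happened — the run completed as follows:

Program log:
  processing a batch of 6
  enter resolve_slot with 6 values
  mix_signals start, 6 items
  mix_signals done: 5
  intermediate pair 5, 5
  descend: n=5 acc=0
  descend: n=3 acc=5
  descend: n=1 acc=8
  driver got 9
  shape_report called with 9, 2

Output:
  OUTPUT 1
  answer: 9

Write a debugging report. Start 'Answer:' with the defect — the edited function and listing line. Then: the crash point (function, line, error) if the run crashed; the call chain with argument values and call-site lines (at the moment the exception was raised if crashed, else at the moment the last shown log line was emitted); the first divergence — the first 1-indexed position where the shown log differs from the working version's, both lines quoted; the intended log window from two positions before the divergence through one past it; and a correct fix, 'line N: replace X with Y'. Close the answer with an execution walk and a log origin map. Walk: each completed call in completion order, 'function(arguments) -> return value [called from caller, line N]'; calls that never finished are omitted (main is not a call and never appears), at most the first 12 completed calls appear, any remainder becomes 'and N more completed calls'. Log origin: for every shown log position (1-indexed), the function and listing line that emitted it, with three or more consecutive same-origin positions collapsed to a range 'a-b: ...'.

Answer: the defect is in shape_report at line 26.
Key fact: No log line changed; the fault shows up purely in the output.
Call chain: main -> shape_report(9, 2) (called at line 35).
First divergence: none — the logs agree in full.
Execution walk:
  mix_signals([10, 6, 8, 3, 4, 4]) -> 5  [called from resolve_slot, line 18]
  update_gauge(-1, 9) -> 9  [called from update_gauge, line 5]
  update_gauge(1, 8) -> 9  [called from update_gauge, line 5]
  update_gauge(3, 5) -> 9  [called from update_gauge, line 5]
  update_gauge(5, 0) -> 9  [called from resolve_slot, line 21]
  resolve_slot([10, 6, 8, 3, 4, 4]) -> 9  [called from main, line 33]
  shape_report(9, 2) -> 1  [called from main, line 35]
Log origin:
  1: logged in main at line 32
  2: logged in resolve_slot at line 17
  3: logged in mix_signals at line 8
  4: logged in mix_signals at line 13
  5: logged in resolve_slot at line 20
  6-8: logged in update_gauge at line 4
  9: logged in main at line 34
  10: logged in shape_report at line 24
A correct fix: line 26: replace `acc // acc` with `floor // acc`.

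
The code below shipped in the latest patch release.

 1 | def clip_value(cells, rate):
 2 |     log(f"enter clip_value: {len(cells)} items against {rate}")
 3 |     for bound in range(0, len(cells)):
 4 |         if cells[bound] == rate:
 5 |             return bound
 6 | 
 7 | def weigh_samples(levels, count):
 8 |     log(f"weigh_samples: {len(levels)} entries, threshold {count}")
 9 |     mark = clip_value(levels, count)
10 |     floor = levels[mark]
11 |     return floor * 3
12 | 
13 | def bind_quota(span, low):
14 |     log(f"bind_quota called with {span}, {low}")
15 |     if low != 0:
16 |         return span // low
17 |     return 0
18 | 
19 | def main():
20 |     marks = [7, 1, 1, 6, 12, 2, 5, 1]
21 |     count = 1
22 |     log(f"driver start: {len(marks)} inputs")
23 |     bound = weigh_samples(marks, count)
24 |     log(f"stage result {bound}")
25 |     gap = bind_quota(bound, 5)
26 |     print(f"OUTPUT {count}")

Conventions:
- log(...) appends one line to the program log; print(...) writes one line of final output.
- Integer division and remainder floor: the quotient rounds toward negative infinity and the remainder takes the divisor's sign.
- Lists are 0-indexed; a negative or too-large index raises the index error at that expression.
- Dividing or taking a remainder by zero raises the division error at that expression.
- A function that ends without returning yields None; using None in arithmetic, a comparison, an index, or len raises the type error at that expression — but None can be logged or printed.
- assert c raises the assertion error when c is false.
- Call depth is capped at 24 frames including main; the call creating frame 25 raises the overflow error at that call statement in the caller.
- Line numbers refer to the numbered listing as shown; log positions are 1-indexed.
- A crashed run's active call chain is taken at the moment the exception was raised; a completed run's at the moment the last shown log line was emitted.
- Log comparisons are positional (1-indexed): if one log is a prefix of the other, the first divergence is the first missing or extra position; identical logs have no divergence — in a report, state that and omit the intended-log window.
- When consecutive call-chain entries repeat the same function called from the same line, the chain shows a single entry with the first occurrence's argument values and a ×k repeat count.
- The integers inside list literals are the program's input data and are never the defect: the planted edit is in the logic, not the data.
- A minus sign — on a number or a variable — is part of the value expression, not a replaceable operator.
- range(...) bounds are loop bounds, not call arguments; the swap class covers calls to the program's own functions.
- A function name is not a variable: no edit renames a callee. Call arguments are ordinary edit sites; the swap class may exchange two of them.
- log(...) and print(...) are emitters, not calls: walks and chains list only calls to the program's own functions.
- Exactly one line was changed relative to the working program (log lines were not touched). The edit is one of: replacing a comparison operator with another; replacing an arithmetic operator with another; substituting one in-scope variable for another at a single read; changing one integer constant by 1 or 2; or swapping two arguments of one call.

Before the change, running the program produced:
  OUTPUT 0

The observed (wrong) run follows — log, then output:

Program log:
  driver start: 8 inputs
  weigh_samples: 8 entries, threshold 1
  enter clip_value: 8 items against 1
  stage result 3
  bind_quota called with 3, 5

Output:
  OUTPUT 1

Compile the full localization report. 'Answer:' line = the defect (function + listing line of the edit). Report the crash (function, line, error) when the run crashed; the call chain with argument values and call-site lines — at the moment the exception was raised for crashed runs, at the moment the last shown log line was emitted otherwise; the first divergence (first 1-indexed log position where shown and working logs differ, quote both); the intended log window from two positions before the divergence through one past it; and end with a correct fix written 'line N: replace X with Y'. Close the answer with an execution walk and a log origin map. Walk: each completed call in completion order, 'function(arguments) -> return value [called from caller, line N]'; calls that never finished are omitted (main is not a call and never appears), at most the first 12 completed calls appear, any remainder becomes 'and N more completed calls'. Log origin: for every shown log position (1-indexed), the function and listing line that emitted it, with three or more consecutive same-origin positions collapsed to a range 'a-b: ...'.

Answer: the defect is in main at line 26.
Core observation: Nothing in the log betrays the bug — only the output does.
Call chain: main -> bind_quota(3, 5) (called at line 25).
First divergence: there is none — every log position agrees.
Execution walk:
  clip_value([7, 1, 1, 6, 12, 2, 5, 1], 1) -> 1  [called from weigh_samples, line 9]
  weigh_samples([7, 1, 1, 6, 12, 2, 5, 1], 1) -> 3  [called from main, line 23]
  bind_quota(3, 5) -> 0  [called from main, line 25]
Origin of each log line:
  1: logged in main at line 22
  2: logged in weigh_samples at line 8
  3: logged in clip_value at line 2
  4: logged in main at line 24
  5: logged in bind_quota at line 14
A correct fix: line 26: replace `count` with `gap`.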